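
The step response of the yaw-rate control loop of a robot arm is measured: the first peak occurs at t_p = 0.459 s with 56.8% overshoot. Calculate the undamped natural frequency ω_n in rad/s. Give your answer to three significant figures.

The overshoot fixes ζ = −ln(OS)/√(π²+ln²(OS)) = 0.177.
t_p = π/ω_d ⇒ ω_d = 6.84 rad/s; then ω_n = ω_d/√(1−ζ²) = 6.95 rad/s.

ω_n ≈ 6.95 rad/s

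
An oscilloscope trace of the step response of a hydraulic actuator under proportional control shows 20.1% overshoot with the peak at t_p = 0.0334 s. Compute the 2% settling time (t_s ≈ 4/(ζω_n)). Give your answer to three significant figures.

The overshoot fixes ζ = −ln(OS)/√(π²+ln²(OS)) = 0.455.
t_p = π/ω_d ⇒ ω_d = 94.1 rad/s; then ω_n = ω_d/√(1−ζ²) = 106 rad/s.
t_s ≈ 4/(ζω_n) = 4/(0.455·106) = 0.0833 s.

t_s ≈ 0.0833 s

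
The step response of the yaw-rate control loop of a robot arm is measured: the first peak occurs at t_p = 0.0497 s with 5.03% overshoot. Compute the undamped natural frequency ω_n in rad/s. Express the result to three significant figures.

ω_n ≈ 87.3 rad/s

From the overshoot, ζ = −ln(OS)/√(π²+ln²(OS)) = 0.689.
From t_p = π/ω_d, ω_d = π/0.0497 = 63.2 rad/s, so ω_n = ω_d/√(1−ζ²) = 87.3 rad/s.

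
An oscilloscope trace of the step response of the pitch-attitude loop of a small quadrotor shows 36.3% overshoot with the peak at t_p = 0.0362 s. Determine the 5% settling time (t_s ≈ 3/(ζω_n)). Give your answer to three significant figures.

t_s ≈ 0.107 s

The overshoot fixes ζ = −ln(OS)/√(π²+ln²(OS)) = 0.307.
t_p = π/ω_d ⇒ ω_d = 86.8 rad/s; then ω_n = ω_d/√(1−ζ²) = 91.2 rad/s.
t_s ≈ 3/(ζω_n) = 3/(0.307·91.2) = 0.107 s.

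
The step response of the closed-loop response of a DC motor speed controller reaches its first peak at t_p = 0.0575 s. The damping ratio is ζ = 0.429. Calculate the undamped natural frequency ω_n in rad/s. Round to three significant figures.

Peak time t_p = π/ω_d, so ω_d = π/t_p = π/0.0575 = 54.6 rad/s.
ω_n = ω_d/√(1−ζ²) = 54.6/√0.816 = 60.5 rad/s.

ω_n ≈ 60.5 rad/s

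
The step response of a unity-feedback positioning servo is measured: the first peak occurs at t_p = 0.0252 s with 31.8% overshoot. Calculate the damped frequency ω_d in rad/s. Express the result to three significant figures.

t_p = π/ω_d, so ω_d = π/0.0252 = 125 rad/s.

ω_d ≈ 125 rad/s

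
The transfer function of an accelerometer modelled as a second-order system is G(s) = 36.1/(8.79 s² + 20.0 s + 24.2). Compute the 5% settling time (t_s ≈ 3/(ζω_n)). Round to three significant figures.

Dividing through by 8.79: denominator becomes s² + 2.275 s + 2.753.
So ω_n = √2.753 = 1.66 rad/s and ζ = 2.275/(2·1.66) = 0.686.
t_s ≈ 3/(ζω_n) = 2.64 s.

t_s ≈ 2.64 s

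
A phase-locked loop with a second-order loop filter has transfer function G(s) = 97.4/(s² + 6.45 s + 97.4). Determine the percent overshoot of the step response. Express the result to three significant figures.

%OS ≈ 33.7%

Matching coefficients with s² + 2ζω_n s + ω_n² gives ω_n² = 97.4 ⇒ ω_n = 9.87 rad/s, and ζ = 6.45/(2ω_n) = 0.327.
Overshoot: exp(−π·0.327/√(1−0.327²)) = 0.337, i.e. 33.7%.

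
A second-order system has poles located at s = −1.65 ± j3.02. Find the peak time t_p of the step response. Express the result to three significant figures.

t_p = π/ω_d with ω_d = 3.02 (the imaginary part), so t_p = 1.04 s.

t_p ≈ 1.04 s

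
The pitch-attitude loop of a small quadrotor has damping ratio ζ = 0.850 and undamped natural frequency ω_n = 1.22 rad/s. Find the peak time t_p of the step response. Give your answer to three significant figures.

t_p ≈ 4.89 s

The damped frequency is ω_d = ω_n√(1−ζ²) = 1.22·√(1−0.722) = 0.643 rad/s.
Peak time t_p = π/ω_d = π/0.643 = 4.89 s.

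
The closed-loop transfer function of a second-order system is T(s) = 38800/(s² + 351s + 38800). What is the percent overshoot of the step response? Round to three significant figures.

Comparing the denominator to s² + 2ζω_n s + ω_n²: ω_n = √38800 = 197 rad/s, and 2ζω_n = 351 so ζ = 351/(2·197) = 0.891.
%OS = 100 e^{−πζ/√(1−ζ²)} with ζ = 0.891 gives 0.210%.

%OS ≈ 0.210%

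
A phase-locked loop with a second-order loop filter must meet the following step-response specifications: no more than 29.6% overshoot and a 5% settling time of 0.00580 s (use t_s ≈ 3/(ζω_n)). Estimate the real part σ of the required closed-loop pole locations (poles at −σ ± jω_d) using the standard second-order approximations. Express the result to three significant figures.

The settling-time spec alone fixes σ = ζω_n = 3/t_s = 3/0.00580 = 517.
(Overshoot then fixes ζ = 0.361 and hence ω_d = σ·√(1−ζ²)/ζ = 1330 rad/s.)

σ ≈ 517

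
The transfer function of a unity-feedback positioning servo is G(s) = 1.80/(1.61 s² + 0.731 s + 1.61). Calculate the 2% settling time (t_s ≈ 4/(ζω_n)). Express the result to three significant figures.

Dividing through by 1.61: denominator becomes s² + 0.4540 s + 1.000.
So ω_n = √1.000 = 1.00 rad/s and ζ = 0.4540/(2·1.00) = 0.227.
t_s ≈ 4/(ζω_n) = 17.6 s.

t_s ≈ 17.6 s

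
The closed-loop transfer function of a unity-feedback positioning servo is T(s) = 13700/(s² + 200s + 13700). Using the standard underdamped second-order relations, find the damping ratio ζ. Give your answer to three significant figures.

ζ ≈ 0.854

ω_n = √13700 = 117 rad/s; ζ = 200/(2·117) = 0.854.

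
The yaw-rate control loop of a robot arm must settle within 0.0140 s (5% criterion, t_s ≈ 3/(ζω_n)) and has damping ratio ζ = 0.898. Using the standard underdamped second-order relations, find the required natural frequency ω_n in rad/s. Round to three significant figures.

Rearranging t_s ≈ 3/(ζω_n) gives ω_n = 3/(ζ·t_s) = 3/(0.898 × 0.0140) = 239 rad/s.

ω_n ≈ 239 rad/s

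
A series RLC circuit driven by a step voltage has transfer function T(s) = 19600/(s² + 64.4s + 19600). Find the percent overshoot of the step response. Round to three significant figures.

%OS ≈ 47.6%

Matching coefficients with s² + 2ζω_n s + ω_n² gives ω_n² = 19600 ⇒ ω_n = 140 rad/s, and ζ = 64.4/(2ω_n) = 0.230.
%OS = 100 e^{−πζ/√(1−ζ²)} with ζ = 0.230 gives 47.6%.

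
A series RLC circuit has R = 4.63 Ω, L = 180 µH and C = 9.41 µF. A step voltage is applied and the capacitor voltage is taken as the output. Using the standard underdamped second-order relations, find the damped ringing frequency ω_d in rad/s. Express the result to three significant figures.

For a series RLC circuit (capacitor voltage as output), ω_n = 1/√(LC) = 1/√(180 µH · 9.41 µF) = 24300 rad/s.
ζ = (R/2)·√(C/L) = (4.63/2)·√(9.41 µF/180 µH) = 0.529.
ω_d = ω_n√(1−ζ²) = 20600 rad/s.

ω_d ≈ 20600 rad/s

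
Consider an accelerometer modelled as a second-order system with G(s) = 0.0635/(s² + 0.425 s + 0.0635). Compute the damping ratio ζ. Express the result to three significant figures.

Comparing the denominator to s² + 2ζω_n s + ω_n²: ω_n = √0.0635 = 0.252 rad/s, and 2ζω_n = 0.425 so ζ = 0.425/(2·0.252) = 0.843.

ζ ≈ 0.843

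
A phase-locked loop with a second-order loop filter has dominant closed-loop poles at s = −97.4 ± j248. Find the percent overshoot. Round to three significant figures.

%OS ≈ 29.1%

With σ = 97.4, ω_d = 248: ω_n = √(σ²+ω_d²) = 266 rad/s, ζ = σ/ω_n = 0.366.
%OS = 100 e^{−πζ/√(1−ζ²)} with ζ = 0.366 gives 29.1%.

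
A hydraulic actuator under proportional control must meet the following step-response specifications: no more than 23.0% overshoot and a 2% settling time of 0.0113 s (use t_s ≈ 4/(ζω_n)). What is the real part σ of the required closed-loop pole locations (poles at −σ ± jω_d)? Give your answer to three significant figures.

σ ≈ 354

The settling-time spec alone fixes σ = ζω_n = 4/t_s = 4/0.0113 = 354.
(Overshoot then fixes ζ = 0.424 and hence ω_d = σ·√(1−ζ²)/ζ = 757 rad/s.)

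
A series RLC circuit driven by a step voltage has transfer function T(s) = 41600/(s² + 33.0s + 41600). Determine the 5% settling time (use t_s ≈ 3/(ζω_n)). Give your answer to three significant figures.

Matching coefficients with s² + 2ζω_n s + ω_n² gives ω_n² = 41600 ⇒ ω_n = 204 rad/s, and ζ = 33.0/(2ω_n) = 0.0809.
t_s ≈ 3/(ζω_n) = 3/(0.0809·204) = 0.182 s.

t_s ≈ 0.182 s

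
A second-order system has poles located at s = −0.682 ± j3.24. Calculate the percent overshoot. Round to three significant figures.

The poles are at −σ ± jω_d with σ = 0.682 and ω_d = 3.24, so ω_n = √(σ²+ω_d²) = 3.31 rad/s and ζ = σ/ω_n = 0.206.
%OS = 100·exp(−πζ/√(1−ζ²)) = 51.6%.

%OS ≈ 51.6%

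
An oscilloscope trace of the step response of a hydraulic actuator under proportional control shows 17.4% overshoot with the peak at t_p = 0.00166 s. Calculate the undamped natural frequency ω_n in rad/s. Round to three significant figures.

ω_n ≈ 2170 rad/s

From the overshoot, ζ = −ln(OS)/√(π²+ln²(OS)) = 0.486.
From t_p = π/ω_d, ω_d = π/0.00166 = 1890 rad/s, so ω_n = ω_d/√(1−ζ²) = 2170 rad/s.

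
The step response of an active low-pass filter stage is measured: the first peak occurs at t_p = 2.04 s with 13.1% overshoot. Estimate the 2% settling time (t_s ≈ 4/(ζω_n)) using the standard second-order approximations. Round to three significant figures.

t_s ≈ 4.01 s

From the overshoot, ζ = −ln(OS)/√(π²+ln²(OS)) = 0.543.
From t_p = π/ω_d, ω_d = π/2.04 = 1.54 rad/s, so ω_n = ω_d/√(1−ζ²) = 1.83 rad/s.
t_s ≈ 4/(ζω_n) = 4/(0.543·1.83) = 4.01 s.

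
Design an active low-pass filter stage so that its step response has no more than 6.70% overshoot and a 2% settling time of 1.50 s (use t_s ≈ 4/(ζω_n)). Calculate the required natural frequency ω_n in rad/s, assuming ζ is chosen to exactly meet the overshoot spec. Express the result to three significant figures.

ζ = −ln(OS)/√(π² + (ln OS)²). With OS = 0.0670, ln OS = −2.703 and ζ = 2.703/4.144 = 0.652.
Then ω_n = 4/(ζ t_s) = 4/(0.652 × 1.50) = 4.09 rad/s.

ω_n ≈ 4.09 rad/s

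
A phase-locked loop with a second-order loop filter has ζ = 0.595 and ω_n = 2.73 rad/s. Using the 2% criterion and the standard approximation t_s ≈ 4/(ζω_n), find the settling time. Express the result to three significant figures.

t_s ≈ 2.46 s

t_s ≈ 4/(ζω_n) = 4/(0.595 × 2.73) = 2.46 s.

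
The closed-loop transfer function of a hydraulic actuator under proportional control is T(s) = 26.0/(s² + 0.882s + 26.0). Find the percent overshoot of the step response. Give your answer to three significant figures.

Comparing the denominator to s² + 2ζω_n s + ω_n²: ω_n = √26.0 = 5.10 rad/s, and 2ζω_n = 0.882 so ζ = 0.882/(2·5.10) = 0.0865.
%OS = 100·exp(−πζ/√(1−ζ²)) = 76.1%.

%OS ≈ 76.1%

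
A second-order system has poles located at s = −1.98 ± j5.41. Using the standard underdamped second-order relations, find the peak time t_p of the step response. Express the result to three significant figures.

t_p ≈ 0.581 s

t_p = π/ω_d with ω_d = 5.41 (the imaginary part), so t_p = 0.581 s.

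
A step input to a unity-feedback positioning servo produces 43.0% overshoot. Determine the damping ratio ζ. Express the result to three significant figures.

Inverting the overshoot relation: ζ = |ln 0.430|/√(π² + ln²0.430) = 0.259.

ζ ≈ 0.259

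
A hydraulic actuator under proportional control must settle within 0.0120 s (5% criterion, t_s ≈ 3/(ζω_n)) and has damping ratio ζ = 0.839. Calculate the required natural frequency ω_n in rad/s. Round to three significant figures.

Rearranging t_s ≈ 3/(ζω_n) gives ω_n = 3/(ζ·t_s) = 3/(0.839 × 0.0120) = 298 rad/s.

ω_n ≈ 298 rad/s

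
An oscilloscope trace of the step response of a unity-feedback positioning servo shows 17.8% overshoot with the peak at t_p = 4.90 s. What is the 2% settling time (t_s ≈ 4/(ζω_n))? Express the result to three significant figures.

From the overshoot, ζ = −ln(OS)/√(π²+ln²(OS)) = 0.482.
t_p = π/ω_d ⇒ ω_d = 0.641 rad/s; then ω_n = ω_d/√(1−ζ²) = 0.732 rad/s.
t_s ≈ 4/(ζω_n) = 4/(0.482·0.732) = 11.4 s.

t_s ≈ 11.4 s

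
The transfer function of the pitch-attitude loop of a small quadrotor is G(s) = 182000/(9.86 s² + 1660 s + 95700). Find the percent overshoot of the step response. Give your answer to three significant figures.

Dividing through by 9.86: denominator becomes s² + 168.4 s + 9706.
So ω_n = √9706 = 98.5 rad/s and ζ = 168.4/(2·98.5) = 0.854.
Overshoot: exp(−π·0.854/√(1−0.854²)) = 0.00570, i.e. 0.570%.

%OS ≈ 0.570%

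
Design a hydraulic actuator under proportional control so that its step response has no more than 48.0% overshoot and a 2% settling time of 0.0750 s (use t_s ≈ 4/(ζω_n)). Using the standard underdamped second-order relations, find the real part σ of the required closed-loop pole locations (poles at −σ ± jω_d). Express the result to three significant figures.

σ ≈ 53.3

The settling-time spec alone fixes σ = ζω_n = 4/t_s = 4/0.0750 = 53.3.
(Overshoot then fixes ζ = 0.228 and hence ω_d = σ·√(1−ζ²)/ζ = 228 rad/s.)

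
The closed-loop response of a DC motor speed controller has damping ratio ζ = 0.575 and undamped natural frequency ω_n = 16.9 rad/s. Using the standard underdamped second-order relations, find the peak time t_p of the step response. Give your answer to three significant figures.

The damped frequency is ω_d = ω_n√(1−ζ²) = 16.9·√(1−0.331) = 13.8 rad/s.
Peak time t_p = π/ω_d = π/13.8 = 0.227 s.

t_p ≈ 0.227 s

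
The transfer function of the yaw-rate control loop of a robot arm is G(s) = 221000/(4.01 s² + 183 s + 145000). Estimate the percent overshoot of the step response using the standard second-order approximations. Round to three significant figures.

%OS ≈ 68.4%

Dividing through by 4.01: denominator becomes s² + 45.64 s + 36160.
So ω_n = √36160 = 190 rad/s and ζ = 45.64/(2·190) = 0.120.
%OS = 100·exp(−πζ/√(1−ζ²)) = 68.4%.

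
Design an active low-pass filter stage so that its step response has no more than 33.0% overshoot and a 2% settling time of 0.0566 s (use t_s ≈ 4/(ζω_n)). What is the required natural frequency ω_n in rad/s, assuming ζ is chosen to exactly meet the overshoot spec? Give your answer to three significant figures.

From %OS = 100·exp(−πζ/√(1−ζ²)), invert to get ζ = −ln(OS)/√(π² + ln²(OS)) with OS = 0.330.
−ln 0.330 = 1.109, so ζ = 1.109/√(π² + 1.229) = 0.333.
Then ω_n = 4/(ζ t_s) = 4/(0.333 × 0.0566) = 212 rad/s.

ω_n ≈ 212 rad/s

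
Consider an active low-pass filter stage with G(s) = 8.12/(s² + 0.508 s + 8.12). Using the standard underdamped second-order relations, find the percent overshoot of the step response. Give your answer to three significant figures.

%OS ≈ 75.5%

Comparing the denominator to s² + 2ζω_n s + ω_n²: ω_n = √8.12 = 2.85 rad/s, and 2ζω_n = 0.508 so ζ = 0.508/(2·2.85) = 0.0891.
%OS = 100·exp(−πζ/√(1−ζ²)) = 75.5%.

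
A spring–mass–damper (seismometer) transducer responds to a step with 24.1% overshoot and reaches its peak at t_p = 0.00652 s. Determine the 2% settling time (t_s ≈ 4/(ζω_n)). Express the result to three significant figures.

t_s ≈ 0.0183 s

ζ from %OS: ζ = |ln 0.241|/√(π²+ln²0.241) = 0.413.
t_p = π/ω_d ⇒ ω_d = 482 rad/s; then ω_n = ω_d/√(1−ζ²) = 529 rad/s.
t_s ≈ 4/(ζω_n) = 4/(0.413·529) = 0.0183 s.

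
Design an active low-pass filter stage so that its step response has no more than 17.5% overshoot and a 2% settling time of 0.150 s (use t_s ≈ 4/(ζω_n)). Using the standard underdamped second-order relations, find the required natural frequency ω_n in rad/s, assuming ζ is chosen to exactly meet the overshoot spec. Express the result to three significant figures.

ω_n ≈ 55.0 rad/s

ζ = −ln(OS)/√(π² + (ln OS)²). With OS = 0.175, ln OS = −1.743 and ζ = 1.743/3.593 = 0.485.
Then ω_n = 4/(ζ t_s) = 4/(0.485 × 0.150) = 55.0 rad/s.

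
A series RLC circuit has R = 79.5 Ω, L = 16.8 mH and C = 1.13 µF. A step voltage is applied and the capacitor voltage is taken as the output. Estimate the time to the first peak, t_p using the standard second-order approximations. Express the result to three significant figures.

For a series RLC circuit (capacitor voltage as output), ω_n = 1/√(LC) = 1/√(16.8 mH · 1.13 µF) = 7260 rad/s.
ζ = (R/2)·√(C/L) = (79.5/2)·√(1.13 µF/16.8 mH) = 0.326.
ω_d = ω_n√(1−ζ²) = 6860 rad/s. t_p = π/ω_d = 0.000458 s.

t_p ≈ 0.000458 s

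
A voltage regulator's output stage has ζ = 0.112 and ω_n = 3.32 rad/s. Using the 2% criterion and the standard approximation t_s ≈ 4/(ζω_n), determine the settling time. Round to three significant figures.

t_s ≈ 4/(ζω_n) = 4/(0.112 × 3.32) = 10.8 s.

t_s ≈ 10.8 s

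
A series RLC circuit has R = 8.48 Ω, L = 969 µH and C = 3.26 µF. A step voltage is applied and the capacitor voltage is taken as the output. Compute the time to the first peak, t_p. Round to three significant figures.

For a series RLC circuit (capacitor voltage as output), ω_n = 1/√(LC) = 1/√(969 µH · 3.26 µF) = 17800 rad/s.
ζ = (R/2)·√(C/L) = (8.48/2)·√(3.26 µF/969 µH) = 0.246.
The damped frequency ω_d = ω_n√(1−ζ²) = 17200 rad/s. t_p = π/ω_d = 0.000182 s.

t_p ≈ 0.000182 s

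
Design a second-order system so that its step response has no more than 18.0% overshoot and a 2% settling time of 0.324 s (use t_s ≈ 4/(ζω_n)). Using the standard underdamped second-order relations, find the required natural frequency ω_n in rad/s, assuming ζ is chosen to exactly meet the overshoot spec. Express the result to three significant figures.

From %OS = 100·exp(−πζ/√(1−ζ²)), invert to get ζ = −ln(OS)/√(π² + ln²(OS)) with OS = 0.180.
−ln 0.180 = 1.715, so ζ = 1.715/√(π² + 2.941) = 0.479.
From t_s ≈ 4/(ζω_n): ω_n = 4/(ζ·t_s) = 4/(0.479·0.324) = 25.8 rad/s.

ω_n ≈ 25.8 rad/s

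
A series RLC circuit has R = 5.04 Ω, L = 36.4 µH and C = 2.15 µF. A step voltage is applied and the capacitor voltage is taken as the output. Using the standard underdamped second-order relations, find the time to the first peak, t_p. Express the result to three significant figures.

For a series RLC circuit (capacitor voltage as output), ω_n = 1/√(LC) = 1/√(36.4 µH · 2.15 µF) = 113000 rad/s.
ζ = (R/2)·√(C/L) = (5.04/2)·√(2.15 µF/36.4 µH) = 0.612.
ω_d = ω_n√(1−ζ²) = 89400 rad/s. t_p = π/ω_d = 0.0000352 s.

t_p ≈ 0.0000352 s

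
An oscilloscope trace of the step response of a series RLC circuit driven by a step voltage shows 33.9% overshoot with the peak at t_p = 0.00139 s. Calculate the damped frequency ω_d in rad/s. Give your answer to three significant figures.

t_p = π/ω_d, so ω_d = π/0.00139 = 2260 rad/s.

ω_d ≈ 2260 rad/s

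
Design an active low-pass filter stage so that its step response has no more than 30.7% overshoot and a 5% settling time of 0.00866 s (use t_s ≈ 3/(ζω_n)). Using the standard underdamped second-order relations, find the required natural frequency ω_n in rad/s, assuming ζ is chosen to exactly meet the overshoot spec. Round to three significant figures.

ω_n ≈ 985 rad/s

From %OS = 100·exp(−πζ/√(1−ζ²)), invert to get ζ = −ln(OS)/√(π² + ln²(OS)) with OS = 0.307.
−ln 0.307 = 1.181, so ζ = 1.181/√(π² + 1.395) = 0.352.
From t_s ≈ 3/(ζω_n): ω_n = 3/(ζ·t_s) = 3/(0.352·0.00866) = 985 rad/s.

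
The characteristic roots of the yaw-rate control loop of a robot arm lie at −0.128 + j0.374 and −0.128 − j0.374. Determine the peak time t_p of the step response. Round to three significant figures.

t_p ≈ 8.40 s

t_p = π/ω_d with ω_d = 0.374 (the imaginary part), so t_p = 8.40 s.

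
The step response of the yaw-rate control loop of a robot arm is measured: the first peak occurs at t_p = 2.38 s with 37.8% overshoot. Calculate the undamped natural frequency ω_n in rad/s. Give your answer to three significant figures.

ω_n ≈ 1.38 rad/s

The overshoot fixes ζ = −ln(OS)/√(π²+ln²(OS)) = 0.296.
From t_p = π/ω_d, ω_d = π/2.38 = 1.32 rad/s, so ω_n = ω_d/√(1−ζ²) = 1.38 rad/s.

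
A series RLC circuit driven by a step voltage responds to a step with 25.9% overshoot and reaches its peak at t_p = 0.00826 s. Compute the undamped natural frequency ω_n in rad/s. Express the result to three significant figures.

From the overshoot, ζ = −ln(OS)/√(π²+ln²(OS)) = 0.395.
t_p = π/ω_d ⇒ ω_d = 380 rad/s; then ω_n = ω_d/√(1−ζ²) = 414 rad/s.

ω_n ≈ 414 rad/s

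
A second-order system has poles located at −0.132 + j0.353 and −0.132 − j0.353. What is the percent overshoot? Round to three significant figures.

|pole| = ω_n = √(0.132² + 0.353²) = 0.377 rad/s; ζ = cos θ = σ/ω_n = 0.350.
%OS = 100 e^{−πζ/√(1−ζ²)} with ζ = 0.350 gives 30.9%.

%OS ≈ 30.9%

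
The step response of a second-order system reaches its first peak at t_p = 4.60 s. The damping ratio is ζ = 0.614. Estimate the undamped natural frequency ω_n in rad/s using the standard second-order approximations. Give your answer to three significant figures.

ω_n ≈ 0.865 rad/s

Peak time t_p = π/ω_d, so ω_d = π/t_p = π/4.60 = 0.683 rad/s.
ω_n = ω_d/√(1−ζ²) = 0.683/√0.623 = 0.865 rad/s.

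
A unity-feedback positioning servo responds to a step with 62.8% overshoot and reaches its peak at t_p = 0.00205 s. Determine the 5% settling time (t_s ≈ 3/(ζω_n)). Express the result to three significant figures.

t_s ≈ 0.0132 s

The overshoot fixes ζ = −ln(OS)/√(π²+ln²(OS)) = 0.146.
t_p = π/ω_d ⇒ ω_d = 1530 rad/s; then ω_n = ω_d/√(1−ζ²) = 1550 rad/s.
t_s ≈ 3/(ζω_n) = 3/(0.146·1550) = 0.0132 s.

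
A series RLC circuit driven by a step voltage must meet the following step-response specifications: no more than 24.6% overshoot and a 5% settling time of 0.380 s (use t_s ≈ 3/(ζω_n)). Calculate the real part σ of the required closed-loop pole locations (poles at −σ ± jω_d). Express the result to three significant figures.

The settling-time spec alone fixes σ = ζω_n = 3/t_s = 3/0.380 = 7.89.
(Overshoot then fixes ζ = 0.408 and hence ω_d = σ·√(1−ζ²)/ζ = 17.7 rad/s.)

σ ≈ 7.89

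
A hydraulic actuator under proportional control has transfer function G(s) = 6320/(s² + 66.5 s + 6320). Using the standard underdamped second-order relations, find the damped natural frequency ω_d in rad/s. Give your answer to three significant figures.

ω_d ≈ 72.2 rad/s

ω_n = √6320 = 79.5 rad/s; ζ = 66.5/(2·79.5) = 0.418.
ω_d = 79.5·√(1 − 0.418²) = 72.2 rad/s.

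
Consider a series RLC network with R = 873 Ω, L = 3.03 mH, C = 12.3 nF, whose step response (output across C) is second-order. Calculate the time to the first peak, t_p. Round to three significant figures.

For a series RLC circuit (capacitor voltage as output), ω_n = 1/√(LC) = 1/√(3.03 mH · 12.3 nF) = 164000 rad/s.
ζ = (R/2)·√(C/L) = (873/2)·√(12.3 nF/3.03 mH) = 0.879.
The damped frequency ω_d = ω_n√(1−ζ²) = 78000 rad/s. t_p = π/ω_d = 0.0000403 s.

t_p ≈ 0.0000403 s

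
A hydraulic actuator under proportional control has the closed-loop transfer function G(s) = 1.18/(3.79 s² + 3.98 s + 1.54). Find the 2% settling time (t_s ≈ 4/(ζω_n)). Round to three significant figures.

t_s ≈ 7.62 s

Dividing through by 3.79: denominator becomes s² + 1.050 s + 0.4063.
So ω_n = √0.4063 = 0.637 rad/s and ζ = 1.050/(2·0.637) = 0.824.
t_s ≈ 4/(ζω_n) = 7.62 s.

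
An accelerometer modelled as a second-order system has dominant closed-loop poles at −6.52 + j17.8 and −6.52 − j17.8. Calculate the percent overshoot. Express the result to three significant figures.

%OS ≈ 31.6%

The poles are at −σ ± jω_d with σ = 6.52 and ω_d = 17.8, so ω_n = √(σ²+ω_d²) = 19.0 rad/s and ζ = σ/ω_n = 0.344.
%OS = 100·exp(−πζ/√(1−ζ²)) = 31.6%.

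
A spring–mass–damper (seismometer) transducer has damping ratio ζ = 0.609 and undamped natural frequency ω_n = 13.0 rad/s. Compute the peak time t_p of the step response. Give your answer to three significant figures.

The damped frequency is ω_d = ω_n√(1−ζ²) = 13.0·√(1−0.371) = 10.3 rad/s.
Peak time t_p = π/ω_d = π/10.3 = 0.305 s.

t_p ≈ 0.305 s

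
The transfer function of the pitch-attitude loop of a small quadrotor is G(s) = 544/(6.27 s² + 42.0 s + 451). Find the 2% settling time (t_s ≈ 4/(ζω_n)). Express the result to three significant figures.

t_s ≈ 1.19 s

Dividing through by 6.27: denominator becomes s² + 6.699 s + 71.93.
So ω_n = √71.93 = 8.48 rad/s and ζ = 6.699/(2·8.48) = 0.395.
t_s ≈ 4/(ζω_n) = 1.19 s.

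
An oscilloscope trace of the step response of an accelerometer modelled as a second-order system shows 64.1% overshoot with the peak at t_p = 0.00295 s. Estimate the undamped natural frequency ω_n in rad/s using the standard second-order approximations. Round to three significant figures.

ζ from %OS: ζ = |ln 0.641|/√(π²+ln²0.641) = 0.140.
From t_p = π/ω_d, ω_d = π/0.00295 = 1060 rad/s, so ω_n = ω_d/√(1−ζ²) = 1080 rad/s.

ω_n ≈ 1080 rad/s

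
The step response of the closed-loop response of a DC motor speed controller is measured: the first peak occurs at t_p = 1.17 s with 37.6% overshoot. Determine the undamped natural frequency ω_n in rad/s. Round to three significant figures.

ζ from %OS: ζ = |ln 0.376|/√(π²+ln²0.376) = 0.297.
From t_p = π/ω_d, ω_d = π/1.17 = 2.69 rad/s, so ω_n = ω_d/√(1−ζ²) = 2.81 rad/s.

ω_n ≈ 2.81 rad/s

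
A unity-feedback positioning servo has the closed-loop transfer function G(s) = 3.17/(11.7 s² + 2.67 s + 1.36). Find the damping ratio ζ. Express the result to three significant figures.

ζ ≈ 0.335

Dividing through by 11.7: denominator becomes s² + 0.2282 s + 0.1162.
So ω_n = √0.1162 = 0.341 rad/s and ζ = 0.2282/(2·0.341) = 0.335.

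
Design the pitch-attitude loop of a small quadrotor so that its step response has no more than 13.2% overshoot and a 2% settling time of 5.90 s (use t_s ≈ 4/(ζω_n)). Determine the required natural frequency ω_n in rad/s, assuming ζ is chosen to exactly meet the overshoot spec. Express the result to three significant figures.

ζ = −ln(OS)/√(π² + (ln OS)²). With OS = 0.132, ln OS = −2.025 and ζ = 2.025/3.738 = 0.542.
Then ω_n = 4/(ζ t_s) = 4/(0.542 × 5.90) = 1.25 rad/s.

ω_n ≈ 1.25 rad/s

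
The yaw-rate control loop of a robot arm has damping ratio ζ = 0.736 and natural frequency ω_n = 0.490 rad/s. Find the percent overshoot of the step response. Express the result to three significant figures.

For an underdamped second-order system, %OS = 100·exp(−πζ/√(1−ζ²)).
πζ/√(1−ζ²) = π·0.736/√(1−0.542) = 3.415, so %OS = 100·e^(−3.415) = 3.29%.

%OS ≈ 3.29%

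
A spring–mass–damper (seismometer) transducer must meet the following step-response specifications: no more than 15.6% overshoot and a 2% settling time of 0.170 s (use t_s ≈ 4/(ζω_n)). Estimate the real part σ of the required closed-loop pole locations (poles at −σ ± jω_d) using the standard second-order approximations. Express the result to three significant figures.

The settling-time spec alone fixes σ = ζω_n = 4/t_s = 4/0.170 = 23.5.
(Overshoot then fixes ζ = 0.509 and hence ω_d = σ·√(1−ζ²)/ζ = 39.8 rad/s.)

σ ≈ 23.5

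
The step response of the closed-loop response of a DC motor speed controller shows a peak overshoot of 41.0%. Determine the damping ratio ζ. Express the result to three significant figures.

From %OS = 100·exp(−πζ/√(1−ζ²)), invert to get ζ = −ln(OS)/√(π² + ln²(OS)) with OS = 0.410.
−ln 0.410 = 0.8916, so ζ = 0.8916/√(π² + 0.7949) = 0.273.

ζ ≈ 0.273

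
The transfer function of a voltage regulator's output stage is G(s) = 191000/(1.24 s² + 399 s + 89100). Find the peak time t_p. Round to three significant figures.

Dividing through by 1.24: denominator becomes s² + 321.8 s + 71850.
So ω_n = √71850 = 268 rad/s and ζ = 321.8/(2·268) = 0.600.
The damped frequency ω_d = ω_n√(1−ζ²) = 214 rad/s. t_p = π/ω_d = 0.0147 s.

t_p ≈ 0.0147 s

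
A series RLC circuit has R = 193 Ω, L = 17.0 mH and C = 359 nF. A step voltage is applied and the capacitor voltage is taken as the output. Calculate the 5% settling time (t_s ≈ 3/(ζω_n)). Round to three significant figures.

t_s ≈ 0.000528 s

For a series RLC circuit (capacitor voltage as output), ω_n = 1/√(LC) = 1/√(17.0 mH · 359 nF) = 12800 rad/s.
ζ = (R/2)·√(C/L) = (193/2)·√(359 nF/17.0 mH) = 0.443.
t_s ≈ 3/(ζω_n) = 0.000528 s.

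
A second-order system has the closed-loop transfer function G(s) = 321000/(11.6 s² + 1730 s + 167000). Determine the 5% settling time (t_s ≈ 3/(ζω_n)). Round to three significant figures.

t_s ≈ 0.0402 s

Dividing through by 11.6: denominator becomes s² + 149.1 s + 14400.
So ω_n = √14400 = 120 rad/s and ζ = 149.1/(2·120) = 0.621.
t_s ≈ 3/(ζω_n) = 0.0402 s.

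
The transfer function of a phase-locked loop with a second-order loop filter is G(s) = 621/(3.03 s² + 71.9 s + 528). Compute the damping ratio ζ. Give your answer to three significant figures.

ζ ≈ 0.899

Dividing through by 3.03: denominator becomes s² + 23.73 s + 174.3.
So ω_n = √174.3 = 13.2 rad/s and ζ = 23.73/(2·13.2) = 0.899.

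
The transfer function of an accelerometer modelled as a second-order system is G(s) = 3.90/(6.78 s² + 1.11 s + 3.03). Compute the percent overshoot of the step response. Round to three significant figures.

Dividing through by 6.78: denominator becomes s² + 0.1637 s + 0.4469.
So ω_n = √0.4469 = 0.669 rad/s and ζ = 0.1637/(2·0.669) = 0.122.
%OS = 100·exp(−πζ/√(1−ζ²)) = 67.9%.

%OS ≈ 67.9%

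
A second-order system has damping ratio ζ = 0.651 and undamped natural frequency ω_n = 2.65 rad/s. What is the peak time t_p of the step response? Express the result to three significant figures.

The damped frequency is ω_d = ω_n√(1−ζ²) = 2.65·√(1−0.424) = 2.01 rad/s.
Peak time t_p = π/ω_d = π/2.01 = 1.56 s.

t_p ≈ 1.56 s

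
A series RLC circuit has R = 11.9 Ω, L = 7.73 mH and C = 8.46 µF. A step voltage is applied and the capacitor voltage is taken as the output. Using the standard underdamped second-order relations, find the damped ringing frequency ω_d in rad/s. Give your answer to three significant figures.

For a series RLC circuit (capacitor voltage as output), ω_n = 1/√(LC) = 1/√(7.73 mH · 8.46 µF) = 3910 rad/s.
ζ = (R/2)·√(C/L) = (11.9/2)·√(8.46 µF/7.73 mH) = 0.197.
ω_d = ω_n√(1−ζ²) = 3830 rad/s.

ω_d ≈ 3830 rad/s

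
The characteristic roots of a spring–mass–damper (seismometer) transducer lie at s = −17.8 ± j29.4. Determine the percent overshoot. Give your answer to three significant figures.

%OS ≈ 14.9%

With σ = 17.8, ω_d = 29.4: ω_n = √(σ²+ω_d²) = 34.4 rad/s, ζ = σ/ω_n = 0.518.
%OS = 100·exp(−πζ/√(1−ζ²)) = 14.9%.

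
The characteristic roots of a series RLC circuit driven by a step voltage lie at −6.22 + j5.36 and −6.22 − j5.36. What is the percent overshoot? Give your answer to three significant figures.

The poles are at −σ ± jω_d with σ = 6.22 and ω_d = 5.36, so ω_n = √(σ²+ω_d²) = 8.21 rad/s and ζ = σ/ω_n = 0.758.
%OS = 100 e^{−πζ/√(1−ζ²)} with ζ = 0.758 gives 2.61%.

%OS ≈ 2.61%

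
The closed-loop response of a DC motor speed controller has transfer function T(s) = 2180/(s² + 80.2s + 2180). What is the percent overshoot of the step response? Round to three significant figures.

%OS ≈ 0.516%

ω_n = √2180 = 46.7 rad/s; ζ = 80.2/(2·46.7) = 0.859.
%OS = 100 e^{−πζ/√(1−ζ²)} with ζ = 0.859 gives 0.516%.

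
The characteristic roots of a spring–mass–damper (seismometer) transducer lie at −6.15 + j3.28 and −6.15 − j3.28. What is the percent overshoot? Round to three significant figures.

With σ = 6.15, ω_d = 3.28: ω_n = √(σ²+ω_d²) = 6.97 rad/s, ζ = σ/ω_n = 0.882.
%OS = 100·exp(−πζ/√(1−ζ²)) = 0.277%.

%OS ≈ 0.277%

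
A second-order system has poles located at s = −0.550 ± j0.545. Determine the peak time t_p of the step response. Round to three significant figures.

t_p ≈ 5.76 s

t_p = π/ω_d with ω_d = 0.545 (the imaginary part), so t_p = 5.76 s.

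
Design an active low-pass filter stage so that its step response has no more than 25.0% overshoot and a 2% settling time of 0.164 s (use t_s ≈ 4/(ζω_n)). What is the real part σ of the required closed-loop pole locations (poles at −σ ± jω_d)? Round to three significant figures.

The settling-time spec alone fixes σ = ζω_n = 4/t_s = 4/0.164 = 24.4.
(Overshoot then fixes ζ = 0.404 and hence ω_d = σ·√(1−ζ²)/ζ = 55.3 rad/s.)

σ ≈ 24.4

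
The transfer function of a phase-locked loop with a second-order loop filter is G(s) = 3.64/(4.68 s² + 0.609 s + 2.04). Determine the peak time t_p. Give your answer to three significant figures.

Dividing through by 4.68: denominator becomes s² + 0.1301 s + 0.4359.
So ω_n = √0.4359 = 0.660 rad/s and ζ = 0.1301/(2·0.660) = 0.0985.
ω_d = 0.660·√(1 − 0.0985²) = 0.657 rad/s. t_p = π/ω_d = 4.78 s.

t_p ≈ 4.78 s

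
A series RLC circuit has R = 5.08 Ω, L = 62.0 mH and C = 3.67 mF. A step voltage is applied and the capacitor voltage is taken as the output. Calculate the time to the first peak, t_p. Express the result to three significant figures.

For a series RLC circuit (capacitor voltage as output), ω_n = 1/√(LC) = 1/√(62.0 mH · 3.67 mF) = 66.3 rad/s.
ζ = (R/2)·√(C/L) = (5.08/2)·√(3.67 mF/62.0 mH) = 0.618.
The damped frequency ω_d = ω_n√(1−ζ²) = 52.1 rad/s. t_p = π/ω_d = 0.0603 s.

t_p ≈ 0.0603 s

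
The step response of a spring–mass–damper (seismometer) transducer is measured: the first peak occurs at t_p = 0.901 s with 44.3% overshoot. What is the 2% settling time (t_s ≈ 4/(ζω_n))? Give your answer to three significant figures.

t_s ≈ 4.43 s

ζ from %OS: ζ = |ln 0.443|/√(π²+ln²0.443) = 0.251.
From t_p = π/ω_d, ω_d = π/0.901 = 3.49 rad/s, so ω_n = ω_d/√(1−ζ²) = 3.60 rad/s.
t_s ≈ 4/(ζω_n) = 4/(0.251·3.60) = 4.43 s.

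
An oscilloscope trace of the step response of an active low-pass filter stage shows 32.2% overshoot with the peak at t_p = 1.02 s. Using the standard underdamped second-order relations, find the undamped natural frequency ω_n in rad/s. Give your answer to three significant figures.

ω_n ≈ 3.27 rad/s

ζ from %OS: ζ = |ln 0.322|/√(π²+ln²0.322) = 0.339.
From t_p = π/ω_d, ω_d = π/1.02 = 3.08 rad/s, so ω_n = ω_d/√(1−ζ²) = 3.27 rad/s.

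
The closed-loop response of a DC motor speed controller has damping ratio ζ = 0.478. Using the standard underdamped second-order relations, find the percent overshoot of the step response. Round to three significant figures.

For an underdamped second-order system, %OS = 100·exp(−πζ/√(1−ζ²)).
πζ/√(1−ζ²) = π·0.478/√(1−0.228) = 1.710, so %OS = 100·e^(−1.710) = 18.1%.

%OS ≈ 18.1%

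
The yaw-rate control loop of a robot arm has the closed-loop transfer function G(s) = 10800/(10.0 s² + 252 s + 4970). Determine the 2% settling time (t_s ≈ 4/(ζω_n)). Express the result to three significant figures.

t_s ≈ 0.317 s

Dividing through by 10.0: denominator becomes s² + 25.20 s + 497.0.
So ω_n = √497.0 = 22.3 rad/s and ζ = 25.20/(2·22.3) = 0.565.
t_s ≈ 4/(ζω_n) = 0.317 s.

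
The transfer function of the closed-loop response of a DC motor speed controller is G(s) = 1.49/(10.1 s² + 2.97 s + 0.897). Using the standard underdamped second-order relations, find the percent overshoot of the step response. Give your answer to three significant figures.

%OS ≈ 16.8%

Dividing through by 10.1: denominator becomes s² + 0.2941 s + 0.08881.
So ω_n = √0.08881 = 0.298 rad/s and ζ = 0.2941/(2·0.298) = 0.493.
Overshoot: exp(−π·0.493/√(1−0.493²)) = 0.168, i.e. 16.8%.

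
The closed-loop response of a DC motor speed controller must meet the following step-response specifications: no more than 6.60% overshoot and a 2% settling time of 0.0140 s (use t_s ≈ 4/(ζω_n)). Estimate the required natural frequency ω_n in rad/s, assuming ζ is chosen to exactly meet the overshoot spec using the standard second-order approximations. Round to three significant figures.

ω_n ≈ 437 rad/s

From %OS = 100·exp(−πζ/√(1−ζ²)), invert to get ζ = −ln(OS)/√(π² + ln²(OS)) with OS = 0.0660.
−ln 0.0660 = 2.718, so ζ = 2.718/√(π² + 7.388) = 0.654.
From t_s ≈ 4/(ζω_n): ω_n = 4/(ζ·t_s) = 4/(0.654·0.0140) = 437 rad/s.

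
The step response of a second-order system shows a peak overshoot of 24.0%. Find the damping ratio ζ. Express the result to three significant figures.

ζ ≈ 0.414

ζ = −ln(OS)/√(π² + (ln OS)²). With OS = 0.240, ln OS = −1.427 and ζ = 1.427/3.451 = 0.414.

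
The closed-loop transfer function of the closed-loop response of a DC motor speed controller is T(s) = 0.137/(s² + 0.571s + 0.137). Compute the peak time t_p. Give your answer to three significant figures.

t_p ≈ 13.3 s

Matching coefficients with s² + 2ζω_n s + ω_n² gives ω_n² = 0.137 ⇒ ω_n = 0.370 rad/s, and ζ = 0.571/(2ω_n) = 0.771.
ω_d = 0.370·√(1 − 0.771²) = 0.236 rad/s. Then t_p = π/ω_d = 13.3 s.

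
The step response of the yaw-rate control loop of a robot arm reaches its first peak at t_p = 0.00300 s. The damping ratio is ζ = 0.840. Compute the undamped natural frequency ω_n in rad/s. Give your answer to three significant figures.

Peak time t_p = π/ω_d, so ω_d = π/t_p = π/0.00300 = 1050 rad/s.
ω_n = ω_d/√(1−ζ²) = 1050/√0.294 = 1930 rad/s.

ω_n ≈ 1930 rad/s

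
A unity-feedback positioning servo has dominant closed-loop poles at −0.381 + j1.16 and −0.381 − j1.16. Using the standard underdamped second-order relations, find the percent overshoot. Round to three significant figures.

The poles are at −σ ± jω_d with σ = 0.381 and ω_d = 1.16, so ω_n = √(σ²+ω_d²) = 1.22 rad/s and ζ = σ/ω_n = 0.312.
Overshoot: exp(−π·0.312/√(1−0.312²)) = 0.356, i.e. 35.6%.

%OS ≈ 35.6%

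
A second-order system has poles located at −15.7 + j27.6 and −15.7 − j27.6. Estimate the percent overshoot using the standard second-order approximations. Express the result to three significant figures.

%OS ≈ 16.7%

The poles are at −σ ± jω_d with σ = 15.7 and ω_d = 27.6, so ω_n = √(σ²+ω_d²) = 31.8 rad/s and ζ = σ/ω_n = 0.494.
%OS = 100·exp(−πζ/√(1−ζ²)) = 16.7%.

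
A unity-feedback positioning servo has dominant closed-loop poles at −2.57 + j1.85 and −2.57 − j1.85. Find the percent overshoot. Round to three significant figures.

The poles are at −σ ± jω_d with σ = 2.57 and ω_d = 1.85, so ω_n = √(σ²+ω_d²) = 3.17 rad/s and ζ = σ/ω_n = 0.812.
%OS = 100 e^{−πζ/√(1−ζ²)} with ζ = 0.812 gives 1.27%.

%OS ≈ 1.27%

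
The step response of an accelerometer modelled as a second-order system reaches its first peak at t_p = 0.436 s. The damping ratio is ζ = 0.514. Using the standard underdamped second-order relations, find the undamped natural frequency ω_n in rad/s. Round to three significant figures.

ω_n ≈ 8.40 rad/s

Peak time t_p = π/ω_d, so ω_d = π/t_p = π/0.436 = 7.21 rad/s.
ω_n = ω_d/√(1−ζ²) = 7.21/√0.736 = 8.40 rad/s.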